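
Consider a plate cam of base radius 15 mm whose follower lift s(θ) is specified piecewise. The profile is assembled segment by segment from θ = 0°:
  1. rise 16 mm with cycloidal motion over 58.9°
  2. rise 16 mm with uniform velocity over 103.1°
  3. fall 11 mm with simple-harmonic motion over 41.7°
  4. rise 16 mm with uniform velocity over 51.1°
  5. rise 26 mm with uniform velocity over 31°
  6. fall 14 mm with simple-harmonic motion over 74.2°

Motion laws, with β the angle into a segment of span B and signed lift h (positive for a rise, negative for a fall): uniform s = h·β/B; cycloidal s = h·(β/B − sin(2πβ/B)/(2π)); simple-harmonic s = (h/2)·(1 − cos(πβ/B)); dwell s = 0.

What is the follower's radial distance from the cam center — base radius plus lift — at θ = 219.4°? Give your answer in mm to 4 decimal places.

seg 1 [0°–58.9°] cycloidal, h=16: full span → s += 16 → s = 16.0000
seg 2 [58.9°–162°] uniform, h=16: full span → s += 16 → s = 32.0000
seg 3 [162°–203.7°] simple-harmonic, h=-11: full span → s += -11 → s = 21.0000
seg 4 [203.7°–254.8°] uniform, h=16: θ=219.4° here. β=15.7, B=51.1. 16·15.7/51.1 = 4.9159 → s = 25.9159
radial distance = base radius + s = 15 + 25.9159 = 40.9159

40.9159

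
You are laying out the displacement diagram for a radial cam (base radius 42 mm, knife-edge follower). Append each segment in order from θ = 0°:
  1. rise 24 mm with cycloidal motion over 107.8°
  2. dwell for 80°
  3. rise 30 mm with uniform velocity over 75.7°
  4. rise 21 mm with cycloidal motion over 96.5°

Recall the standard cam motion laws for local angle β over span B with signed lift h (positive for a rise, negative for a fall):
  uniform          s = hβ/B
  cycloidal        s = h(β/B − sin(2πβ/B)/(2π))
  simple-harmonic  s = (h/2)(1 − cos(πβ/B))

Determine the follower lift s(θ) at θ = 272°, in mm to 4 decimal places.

seg 1 [0°–107.8°] cycloidal, h=24: full span → s += 24 → s = 24.0000
seg 2 [107.8°–187.8°] dwell: s stays 24.0000
seg 3 [187.8°–263.5°] uniform, h=30: full span → s += 30 → s = 54.0000
seg 4 [263.5°–360°] cycloidal, h=21: θ=272° here. β=8.5, B=96.5. 21·(0.0881 − sin(2π·0.0881)/(2π)) = 0.0930 → s = 54.0930

54.0930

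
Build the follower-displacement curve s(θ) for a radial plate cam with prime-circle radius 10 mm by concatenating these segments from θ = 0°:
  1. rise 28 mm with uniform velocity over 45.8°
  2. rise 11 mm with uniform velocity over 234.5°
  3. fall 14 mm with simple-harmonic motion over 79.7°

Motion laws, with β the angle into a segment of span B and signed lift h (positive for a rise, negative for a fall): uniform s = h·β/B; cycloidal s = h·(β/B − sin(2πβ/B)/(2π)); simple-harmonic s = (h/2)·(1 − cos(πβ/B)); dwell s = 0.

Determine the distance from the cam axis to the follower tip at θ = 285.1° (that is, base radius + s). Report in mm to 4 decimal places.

seg 1 [0°–45.8°] uniform, h=28: full span → s += 28 → s = 28.0000
seg 2 [45.8°–280.3°] uniform, h=11: full span → s += 11 → s = 39.0000
seg 3 [280.3°–360°] simple-harmonic, h=-14: θ=285.1° here. β=4.8, B=79.7. -14/2·(1 − cos(π·0.0602)) = -0.1249 → s = 38.8751
radial distance = base radius + s = 10 + 38.8751 = 48.8751

48.8751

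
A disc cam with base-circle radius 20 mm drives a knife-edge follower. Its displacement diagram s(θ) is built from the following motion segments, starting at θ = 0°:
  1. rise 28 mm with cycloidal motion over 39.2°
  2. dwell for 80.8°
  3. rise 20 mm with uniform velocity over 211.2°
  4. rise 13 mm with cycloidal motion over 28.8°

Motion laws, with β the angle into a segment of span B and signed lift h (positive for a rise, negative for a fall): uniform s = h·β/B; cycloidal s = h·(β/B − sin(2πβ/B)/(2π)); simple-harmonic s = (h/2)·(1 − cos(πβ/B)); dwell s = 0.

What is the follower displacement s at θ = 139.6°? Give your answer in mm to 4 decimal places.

seg 1 [0°–39.2°] cycloidal, h=28: full span → s += 28 → s = 28.0000
seg 2 [39.2°–120°] dwell: s stays 28.0000
seg 3 [120°–331.2°] uniform, h=20: θ=139.6° here. β=19.6, B=211.2. 20·19.6/211.2 = 1.8561 → s = 29.8561

29.8561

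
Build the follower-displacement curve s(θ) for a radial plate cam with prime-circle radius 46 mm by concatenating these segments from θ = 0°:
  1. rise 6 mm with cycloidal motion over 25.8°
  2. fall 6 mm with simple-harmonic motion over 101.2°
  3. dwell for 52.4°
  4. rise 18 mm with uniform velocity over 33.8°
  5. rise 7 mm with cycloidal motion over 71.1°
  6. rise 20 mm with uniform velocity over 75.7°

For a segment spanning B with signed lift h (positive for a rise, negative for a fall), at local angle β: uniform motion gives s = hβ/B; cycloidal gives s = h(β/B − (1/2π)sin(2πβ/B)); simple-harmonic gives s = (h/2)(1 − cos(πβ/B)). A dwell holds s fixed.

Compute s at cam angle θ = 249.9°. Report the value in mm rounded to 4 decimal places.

seg 1 [0°–25.8°] cycloidal, h=6: full span → s += 6 → s = 6.0000
seg 2 [25.8°–127°] simple-harmonic, h=-6: full span → s += -6 → s = 0.0000
seg 3 [127°–179.4°] dwell: s stays 0.0000
seg 4 [179.4°–213.2°] uniform, h=18: full span → s += 18 → s = 18.0000
seg 5 [213.2°–284.3°] cycloidal, h=7: θ=249.9° here. β=36.7, B=71.1. 7·(0.5162 − sin(2π·0.5162)/(2π)) = 3.7262 → s = 21.7262

21.7262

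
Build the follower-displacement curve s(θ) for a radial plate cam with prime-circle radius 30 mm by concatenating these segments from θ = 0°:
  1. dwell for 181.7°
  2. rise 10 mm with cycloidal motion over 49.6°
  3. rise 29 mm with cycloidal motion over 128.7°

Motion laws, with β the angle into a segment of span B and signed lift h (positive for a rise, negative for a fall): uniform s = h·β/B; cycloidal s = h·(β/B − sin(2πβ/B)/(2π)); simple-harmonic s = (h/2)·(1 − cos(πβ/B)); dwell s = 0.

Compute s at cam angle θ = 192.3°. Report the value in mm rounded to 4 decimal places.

seg 1 [0°–181.7°] dwell: s stays 0.0000
seg 2 [181.7°–231.3°] cycloidal, h=10: θ=192.3° here. β=10.6, B=49.6. 10·(0.2137 − sin(2π·0.2137)/(2π)) = 0.5867 → s = 0.5867

0.5867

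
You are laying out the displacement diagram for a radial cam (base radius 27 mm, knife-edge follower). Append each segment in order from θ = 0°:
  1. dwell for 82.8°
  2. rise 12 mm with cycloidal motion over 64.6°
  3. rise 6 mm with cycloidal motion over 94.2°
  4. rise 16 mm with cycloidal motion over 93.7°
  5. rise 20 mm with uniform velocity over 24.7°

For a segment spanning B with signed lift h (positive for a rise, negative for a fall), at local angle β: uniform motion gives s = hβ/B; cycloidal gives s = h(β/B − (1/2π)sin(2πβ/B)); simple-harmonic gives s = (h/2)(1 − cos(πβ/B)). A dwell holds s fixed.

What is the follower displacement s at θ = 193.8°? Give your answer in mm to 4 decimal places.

seg 1 [0°–82.8°] dwell: s stays 0.0000
seg 2 [82.8°–147.4°] cycloidal, h=12: full span → s += 12 → s = 12.0000
seg 3 [147.4°–241.6°] cycloidal, h=6: θ=193.8° here. β=46.4, B=94.2. 6·(0.4926 − sin(2π·0.4926)/(2π)) = 2.9108 → s = 14.9108

14.9108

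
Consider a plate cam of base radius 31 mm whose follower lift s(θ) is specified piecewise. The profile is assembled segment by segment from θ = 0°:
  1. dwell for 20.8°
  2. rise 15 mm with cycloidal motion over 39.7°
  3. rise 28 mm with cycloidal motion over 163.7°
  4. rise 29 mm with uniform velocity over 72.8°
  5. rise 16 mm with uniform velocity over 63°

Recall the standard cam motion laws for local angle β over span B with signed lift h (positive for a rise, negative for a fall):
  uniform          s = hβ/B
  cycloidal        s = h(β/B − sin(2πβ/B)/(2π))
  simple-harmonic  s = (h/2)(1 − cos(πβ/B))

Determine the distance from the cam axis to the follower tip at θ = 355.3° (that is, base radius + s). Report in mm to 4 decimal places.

seg 1 [0°–20.8°] dwell: s stays 0.0000
seg 2 [20.8°–60.5°] cycloidal, h=15: full span → s += 15 → s = 15.0000
seg 3 [60.5°–224.2°] cycloidal, h=28: full span → s += 28 → s = 43.0000
seg 4 [224.2°–297°] uniform, h=29: full span → s += 29 → s = 72.0000
seg 5 [297°–360°] uniform, h=16: θ=355.3° here. β=58.3, B=63. 16·58.3/63 = 14.8063 → s = 86.8063
radial distance = base radius + s = 31 + 86.8063 = 117.8063

117.8063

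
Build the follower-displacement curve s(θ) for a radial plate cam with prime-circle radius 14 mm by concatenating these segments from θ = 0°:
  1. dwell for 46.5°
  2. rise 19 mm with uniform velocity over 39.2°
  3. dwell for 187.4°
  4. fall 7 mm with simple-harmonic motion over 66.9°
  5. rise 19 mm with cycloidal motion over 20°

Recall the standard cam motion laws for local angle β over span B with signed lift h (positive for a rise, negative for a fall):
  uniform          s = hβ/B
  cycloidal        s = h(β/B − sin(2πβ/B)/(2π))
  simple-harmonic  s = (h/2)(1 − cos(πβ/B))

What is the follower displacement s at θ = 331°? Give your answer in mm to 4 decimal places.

seg 1 [0°–46.5°] dwell: s stays 0.0000
seg 2 [46.5°–85.7°] uniform, h=19: full span → s += 19 → s = 19.0000
seg 3 [85.7°–273.1°] dwell: s stays 19.0000
seg 4 [273.1°–340°] simple-harmonic, h=-7: θ=331° here. β=57.9, B=66.9. -7/2·(1 − cos(π·0.8655)) = -6.6920 → s = 12.3080

12.3080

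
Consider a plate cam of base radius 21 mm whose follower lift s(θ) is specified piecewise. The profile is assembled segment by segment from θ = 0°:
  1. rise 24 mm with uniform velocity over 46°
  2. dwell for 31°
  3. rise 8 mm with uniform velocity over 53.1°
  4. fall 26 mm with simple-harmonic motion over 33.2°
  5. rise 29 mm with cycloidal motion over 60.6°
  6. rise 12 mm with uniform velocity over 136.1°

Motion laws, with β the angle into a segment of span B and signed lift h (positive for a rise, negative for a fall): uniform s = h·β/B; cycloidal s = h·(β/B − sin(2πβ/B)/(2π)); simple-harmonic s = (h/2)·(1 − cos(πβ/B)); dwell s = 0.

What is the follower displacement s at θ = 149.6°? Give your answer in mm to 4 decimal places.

seg 1 [0°–46°] uniform, h=24: full span → s += 24 → s = 24.0000
seg 2 [46°–77°] dwell: s stays 24.0000
seg 3 [77°–130.1°] uniform, h=8: full span → s += 8 → s = 32.0000
seg 4 [130.1°–163.3°] simple-harmonic, h=-26: θ=149.6° here. β=19.5, B=33.2. -26/2·(1 − cos(π·0.5873)) = -16.5228 → s = 15.4772

15.4772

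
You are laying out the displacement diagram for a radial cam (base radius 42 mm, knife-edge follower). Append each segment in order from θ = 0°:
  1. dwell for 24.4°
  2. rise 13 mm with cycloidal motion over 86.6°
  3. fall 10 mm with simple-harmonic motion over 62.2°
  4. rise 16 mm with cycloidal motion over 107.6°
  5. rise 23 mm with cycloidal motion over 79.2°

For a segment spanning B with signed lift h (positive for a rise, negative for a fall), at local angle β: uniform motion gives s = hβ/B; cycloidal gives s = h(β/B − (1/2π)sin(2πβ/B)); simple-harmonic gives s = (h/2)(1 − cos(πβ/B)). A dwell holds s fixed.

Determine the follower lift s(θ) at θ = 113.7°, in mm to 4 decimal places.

seg 1 [0°–24.4°] dwell: s stays 0.0000
seg 2 [24.4°–111°] cycloidal, h=13: full span → s += 13 → s = 13.0000
seg 3 [111°–173.2°] simple-harmonic, h=-10: θ=113.7° here. β=2.7, B=62.2. -10/2·(1 − cos(π·0.0434)) = -0.0464 → s = 12.9536

12.9536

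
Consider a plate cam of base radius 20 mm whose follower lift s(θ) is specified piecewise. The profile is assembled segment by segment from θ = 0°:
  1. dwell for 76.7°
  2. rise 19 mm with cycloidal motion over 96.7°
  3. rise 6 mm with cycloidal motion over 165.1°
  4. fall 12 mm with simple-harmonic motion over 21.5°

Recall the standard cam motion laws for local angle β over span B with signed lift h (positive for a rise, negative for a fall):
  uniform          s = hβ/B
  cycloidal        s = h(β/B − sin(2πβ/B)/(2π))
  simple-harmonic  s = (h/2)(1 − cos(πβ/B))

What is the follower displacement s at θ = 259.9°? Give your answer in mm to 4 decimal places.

seg 1 [0°–76.7°] dwell: s stays 0.0000
seg 2 [76.7°–173.4°] cycloidal, h=19: full span → s += 19 → s = 19.0000
seg 3 [173.4°–338.5°] cycloidal, h=6: θ=259.9° here. β=86.5, B=165.1. 6·(0.5239 − sin(2π·0.5239)/(2π)) = 3.2866 → s = 22.2866

22.2866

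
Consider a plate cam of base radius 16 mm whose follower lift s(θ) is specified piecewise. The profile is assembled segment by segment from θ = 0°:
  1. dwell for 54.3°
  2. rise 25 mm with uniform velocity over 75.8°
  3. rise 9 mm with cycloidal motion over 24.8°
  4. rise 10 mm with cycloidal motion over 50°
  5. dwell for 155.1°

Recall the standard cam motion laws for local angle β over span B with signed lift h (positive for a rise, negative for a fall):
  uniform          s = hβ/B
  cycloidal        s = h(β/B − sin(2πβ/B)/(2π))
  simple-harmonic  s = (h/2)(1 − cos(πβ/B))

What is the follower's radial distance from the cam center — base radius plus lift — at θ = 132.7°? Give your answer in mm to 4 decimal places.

seg 1 [0°–54.3°] dwell: s stays 0.0000
seg 2 [54.3°–130.1°] uniform, h=25: full span → s += 25 → s = 25.0000
seg 3 [130.1°–154.9°] cycloidal, h=9: θ=132.7° here. β=2.6, B=24.8. 9·(0.1048 − sin(2π·0.1048)/(2π)) = 0.0668 → s = 25.0668
radial distance = base radius + s = 16 + 25.0668 = 41.0668

41.0668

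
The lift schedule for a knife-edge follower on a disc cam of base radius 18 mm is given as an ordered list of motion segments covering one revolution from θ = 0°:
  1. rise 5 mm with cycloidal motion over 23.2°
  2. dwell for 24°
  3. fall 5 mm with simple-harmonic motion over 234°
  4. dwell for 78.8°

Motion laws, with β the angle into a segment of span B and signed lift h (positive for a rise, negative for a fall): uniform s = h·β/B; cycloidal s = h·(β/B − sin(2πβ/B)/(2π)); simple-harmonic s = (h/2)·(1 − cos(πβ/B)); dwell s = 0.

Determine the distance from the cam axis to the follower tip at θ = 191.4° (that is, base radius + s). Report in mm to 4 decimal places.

seg 1 [0°–23.2°] cycloidal, h=5: full span → s += 5 → s = 5.0000
seg 2 [23.2°–47.2°] dwell: s stays 5.0000
seg 3 [47.2°–281.2°] simple-harmonic, h=-5: θ=191.4° here. β=144.2, B=234. -5/2·(1 − cos(π·0.6162)) = -3.3928 → s = 1.6072
radial distance = base radius + s = 18 + 1.6072 = 19.6072

19.6072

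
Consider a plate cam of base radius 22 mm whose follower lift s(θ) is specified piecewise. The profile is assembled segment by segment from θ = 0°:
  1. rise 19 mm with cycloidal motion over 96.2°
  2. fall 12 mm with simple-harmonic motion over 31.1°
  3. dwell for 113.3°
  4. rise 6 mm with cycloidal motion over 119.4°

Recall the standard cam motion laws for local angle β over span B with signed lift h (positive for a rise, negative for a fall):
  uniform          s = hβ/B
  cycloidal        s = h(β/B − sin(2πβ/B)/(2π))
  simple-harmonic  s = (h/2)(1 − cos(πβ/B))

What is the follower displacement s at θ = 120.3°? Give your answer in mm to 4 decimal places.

seg 1 [0°–96.2°] cycloidal, h=19: full span → s += 19 → s = 19.0000
seg 2 [96.2°–127.3°] simple-harmonic, h=-12: θ=120.3° here. β=24.1, B=31.1. -12/2·(1 − cos(π·0.7749)) = -10.5615 → s = 8.4385

8.4385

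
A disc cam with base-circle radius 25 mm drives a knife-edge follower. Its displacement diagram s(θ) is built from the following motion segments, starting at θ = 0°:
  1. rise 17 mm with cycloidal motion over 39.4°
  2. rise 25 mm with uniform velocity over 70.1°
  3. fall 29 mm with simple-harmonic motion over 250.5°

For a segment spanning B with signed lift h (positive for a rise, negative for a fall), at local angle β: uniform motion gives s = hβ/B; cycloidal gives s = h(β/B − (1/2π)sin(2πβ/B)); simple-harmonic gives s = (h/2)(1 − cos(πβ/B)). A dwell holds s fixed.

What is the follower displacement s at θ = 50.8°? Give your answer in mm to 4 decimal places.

seg 1 [0°–39.4°] cycloidal, h=17: full span → s += 17 → s = 17.0000
seg 2 [39.4°–109.5°] uniform, h=25: θ=50.8° here. β=11.4, B=70.1. 25·11.4/70.1 = 4.0656 → s = 21.0656

21.0656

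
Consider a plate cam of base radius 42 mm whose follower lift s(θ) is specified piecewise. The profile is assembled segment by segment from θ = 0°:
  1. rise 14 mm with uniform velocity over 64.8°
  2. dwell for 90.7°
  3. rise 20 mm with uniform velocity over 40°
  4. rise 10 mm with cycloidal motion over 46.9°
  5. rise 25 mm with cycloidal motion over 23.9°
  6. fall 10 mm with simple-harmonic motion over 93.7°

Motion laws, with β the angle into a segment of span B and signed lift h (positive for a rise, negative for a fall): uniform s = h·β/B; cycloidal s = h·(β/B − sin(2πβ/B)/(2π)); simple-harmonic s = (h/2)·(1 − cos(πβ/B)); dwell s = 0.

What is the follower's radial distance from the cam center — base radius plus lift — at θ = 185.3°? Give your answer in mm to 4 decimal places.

seg 1 [0°–64.8°] uniform, h=14: full span → s += 14 → s = 14.0000
seg 2 [64.8°–155.5°] dwell: s stays 14.0000
seg 3 [155.5°–195.5°] uniform, h=20: θ=185.3° here. β=29.8, B=40. 20·29.8/40 = 14.9000 → s = 28.9000
radial distance = base radius + s = 42 + 28.9000 = 70.9000

70.9000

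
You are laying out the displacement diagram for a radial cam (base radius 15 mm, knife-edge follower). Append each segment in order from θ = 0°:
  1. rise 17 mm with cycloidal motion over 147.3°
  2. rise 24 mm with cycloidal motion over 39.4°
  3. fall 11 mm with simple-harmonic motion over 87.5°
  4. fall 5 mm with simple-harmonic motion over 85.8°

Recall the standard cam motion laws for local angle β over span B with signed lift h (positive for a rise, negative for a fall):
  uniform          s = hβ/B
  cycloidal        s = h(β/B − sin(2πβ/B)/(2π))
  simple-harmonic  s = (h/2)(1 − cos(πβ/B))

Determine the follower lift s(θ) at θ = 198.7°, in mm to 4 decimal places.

seg 1 [0°–147.3°] cycloidal, h=17: full span → s += 17 → s = 17.0000
seg 2 [147.3°–186.7°] cycloidal, h=24: full span → s += 24 → s = 41.0000
seg 3 [186.7°–274.2°] simple-harmonic, h=-11: θ=198.7° here. β=12, B=87.5. -11/2·(1 − cos(π·0.1371)) = -0.5026 → s = 40.4974

40.4974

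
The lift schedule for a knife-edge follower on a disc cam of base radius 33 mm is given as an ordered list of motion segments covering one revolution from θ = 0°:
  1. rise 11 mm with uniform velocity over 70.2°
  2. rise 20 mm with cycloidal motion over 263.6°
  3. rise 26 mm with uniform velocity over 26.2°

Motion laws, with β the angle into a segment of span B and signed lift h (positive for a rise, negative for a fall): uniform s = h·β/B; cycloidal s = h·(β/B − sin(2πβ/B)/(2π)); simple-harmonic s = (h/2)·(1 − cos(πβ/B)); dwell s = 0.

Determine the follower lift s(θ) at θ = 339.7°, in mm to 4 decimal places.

seg 1 [0°–70.2°] uniform, h=11: full span → s += 11 → s = 11.0000
seg 2 [70.2°–333.8°] cycloidal, h=20: full span → s += 20 → s = 31.0000
seg 3 [333.8°–360°] uniform, h=26: θ=339.7° here. β=5.9, B=26.2. 26·5.9/26.2 = 5.8550 → s = 36.8550

36.8550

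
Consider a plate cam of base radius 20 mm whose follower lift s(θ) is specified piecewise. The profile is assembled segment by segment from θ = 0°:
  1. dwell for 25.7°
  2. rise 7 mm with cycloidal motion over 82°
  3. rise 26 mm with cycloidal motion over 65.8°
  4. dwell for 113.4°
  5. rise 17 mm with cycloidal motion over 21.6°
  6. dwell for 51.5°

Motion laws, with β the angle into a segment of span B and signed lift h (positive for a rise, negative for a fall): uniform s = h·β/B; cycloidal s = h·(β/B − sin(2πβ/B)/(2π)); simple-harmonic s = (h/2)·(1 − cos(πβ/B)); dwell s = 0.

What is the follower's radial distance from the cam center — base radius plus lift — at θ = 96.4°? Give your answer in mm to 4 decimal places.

seg 1 [0°–25.7°] dwell: s stays 0.0000
seg 2 [25.7°–107.7°] cycloidal, h=7: θ=96.4° here. β=70.7, B=82. 7·(0.8622 − sin(2π·0.8622)/(2π)) = 6.8839 → s = 6.8839
radial distance = base radius + s = 20 + 6.8839 = 26.8839

26.8839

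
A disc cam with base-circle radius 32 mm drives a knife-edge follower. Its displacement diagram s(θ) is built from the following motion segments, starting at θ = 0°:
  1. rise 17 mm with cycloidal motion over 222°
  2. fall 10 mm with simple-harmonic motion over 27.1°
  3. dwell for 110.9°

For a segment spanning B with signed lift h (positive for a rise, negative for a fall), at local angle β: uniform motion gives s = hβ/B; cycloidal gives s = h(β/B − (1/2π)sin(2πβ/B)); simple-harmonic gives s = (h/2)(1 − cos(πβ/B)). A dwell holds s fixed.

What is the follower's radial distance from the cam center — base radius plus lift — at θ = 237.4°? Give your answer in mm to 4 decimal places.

seg 1 [0°–222°] cycloidal, h=17: full span → s += 17 → s = 17.0000
seg 2 [222°–249.1°] simple-harmonic, h=-10: θ=237.4° here. β=15.4, B=27.1. -10/2·(1 − cos(π·0.5683)) = -6.0641 → s = 10.9359
radial distance = base radius + s = 32 + 10.9359 = 42.9359

42.9359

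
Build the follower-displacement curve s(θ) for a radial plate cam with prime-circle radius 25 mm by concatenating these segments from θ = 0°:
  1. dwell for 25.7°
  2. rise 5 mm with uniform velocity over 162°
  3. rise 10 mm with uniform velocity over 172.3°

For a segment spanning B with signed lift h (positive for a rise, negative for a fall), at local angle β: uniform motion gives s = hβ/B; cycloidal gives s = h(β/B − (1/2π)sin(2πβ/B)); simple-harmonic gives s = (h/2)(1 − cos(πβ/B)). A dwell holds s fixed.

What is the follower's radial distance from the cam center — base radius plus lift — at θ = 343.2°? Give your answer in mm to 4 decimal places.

seg 1 [0°–25.7°] dwell: s stays 0.0000
seg 2 [25.7°–187.7°] uniform, h=5: full span → s += 5 → s = 5.0000
seg 3 [187.7°–360°] uniform, h=10: θ=343.2° here. β=155.5, B=172.3. 10·155.5/172.3 = 9.0250 → s = 14.0250
radial distance = base radius + s = 25 + 14.0250 = 39.0250

39.0250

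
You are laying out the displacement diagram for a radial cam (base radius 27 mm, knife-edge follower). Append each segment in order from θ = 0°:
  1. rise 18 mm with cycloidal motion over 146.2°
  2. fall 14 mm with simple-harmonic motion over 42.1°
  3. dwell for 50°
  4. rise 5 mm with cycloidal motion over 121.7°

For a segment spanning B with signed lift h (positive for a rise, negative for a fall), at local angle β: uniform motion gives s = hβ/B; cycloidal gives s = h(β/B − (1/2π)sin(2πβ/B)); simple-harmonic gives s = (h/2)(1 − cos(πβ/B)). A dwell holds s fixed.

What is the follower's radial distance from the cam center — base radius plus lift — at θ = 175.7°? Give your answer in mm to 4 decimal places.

seg 1 [0°–146.2°] cycloidal, h=18: full span → s += 18 → s = 18.0000
seg 2 [146.2°–188.3°] simple-harmonic, h=-14: θ=175.7° here. β=29.5, B=42.1. -14/2·(1 − cos(π·0.7007)) = -11.1272 → s = 6.8728
radial distance = base radius + s = 27 + 6.8728 = 33.8728

33.8728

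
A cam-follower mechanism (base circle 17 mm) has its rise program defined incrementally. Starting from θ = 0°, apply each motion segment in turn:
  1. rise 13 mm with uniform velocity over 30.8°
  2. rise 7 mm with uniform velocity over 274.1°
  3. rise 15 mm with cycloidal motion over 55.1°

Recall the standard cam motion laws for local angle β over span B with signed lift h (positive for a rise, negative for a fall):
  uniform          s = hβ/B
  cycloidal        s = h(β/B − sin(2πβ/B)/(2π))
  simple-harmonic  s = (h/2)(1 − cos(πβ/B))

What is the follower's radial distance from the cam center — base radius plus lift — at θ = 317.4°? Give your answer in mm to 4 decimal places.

seg 1 [0°–30.8°] uniform, h=13: full span → s += 13 → s = 13.0000
seg 2 [30.8°–304.9°] uniform, h=7: full span → s += 7 → s = 20.0000
seg 3 [304.9°–360°] cycloidal, h=15: θ=317.4° here. β=12.5, B=55.1. 15·(0.2269 − sin(2π·0.2269)/(2π)) = 1.0408 → s = 21.0408
radial distance = base radius + s = 17 + 21.0408 = 38.0408

38.0408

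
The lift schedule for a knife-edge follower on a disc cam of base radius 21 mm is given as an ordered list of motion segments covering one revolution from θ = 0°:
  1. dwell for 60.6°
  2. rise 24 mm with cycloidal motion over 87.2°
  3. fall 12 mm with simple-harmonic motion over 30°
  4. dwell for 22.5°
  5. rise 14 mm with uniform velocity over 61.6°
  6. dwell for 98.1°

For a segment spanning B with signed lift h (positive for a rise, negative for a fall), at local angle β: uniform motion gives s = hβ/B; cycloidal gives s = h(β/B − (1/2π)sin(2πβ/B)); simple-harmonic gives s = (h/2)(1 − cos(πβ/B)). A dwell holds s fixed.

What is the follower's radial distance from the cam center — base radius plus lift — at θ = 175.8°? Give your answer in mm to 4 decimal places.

seg 1 [0°–60.6°] dwell: s stays 0.0000
seg 2 [60.6°–147.8°] cycloidal, h=24: full span → s += 24 → s = 24.0000
seg 3 [147.8°–177.8°] simple-harmonic, h=-12: θ=175.8° here. β=28, B=30. -12/2·(1 − cos(π·0.9333)) = -11.8689 → s = 12.1311
radial distance = base radius + s = 21 + 12.1311 = 33.1311

33.1311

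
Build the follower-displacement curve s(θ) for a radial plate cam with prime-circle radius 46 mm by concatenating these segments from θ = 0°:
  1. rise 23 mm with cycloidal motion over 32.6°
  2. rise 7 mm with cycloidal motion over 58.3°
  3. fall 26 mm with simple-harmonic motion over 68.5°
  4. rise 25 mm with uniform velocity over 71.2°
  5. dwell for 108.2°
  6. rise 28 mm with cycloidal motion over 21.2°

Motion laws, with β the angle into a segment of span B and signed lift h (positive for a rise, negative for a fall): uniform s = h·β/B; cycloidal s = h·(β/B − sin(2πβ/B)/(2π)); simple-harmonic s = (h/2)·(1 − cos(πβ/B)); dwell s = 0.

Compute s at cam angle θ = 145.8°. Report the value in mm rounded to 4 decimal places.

seg 1 [0°–32.6°] cycloidal, h=23: full span → s += 23 → s = 23.0000
seg 2 [32.6°–90.9°] cycloidal, h=7: full span → s += 7 → s = 30.0000
seg 3 [90.9°–159.4°] simple-harmonic, h=-26: θ=145.8° here. β=54.9, B=68.5. -26/2·(1 − cos(π·0.8015)) = -23.5522 → s = 6.4478

6.4478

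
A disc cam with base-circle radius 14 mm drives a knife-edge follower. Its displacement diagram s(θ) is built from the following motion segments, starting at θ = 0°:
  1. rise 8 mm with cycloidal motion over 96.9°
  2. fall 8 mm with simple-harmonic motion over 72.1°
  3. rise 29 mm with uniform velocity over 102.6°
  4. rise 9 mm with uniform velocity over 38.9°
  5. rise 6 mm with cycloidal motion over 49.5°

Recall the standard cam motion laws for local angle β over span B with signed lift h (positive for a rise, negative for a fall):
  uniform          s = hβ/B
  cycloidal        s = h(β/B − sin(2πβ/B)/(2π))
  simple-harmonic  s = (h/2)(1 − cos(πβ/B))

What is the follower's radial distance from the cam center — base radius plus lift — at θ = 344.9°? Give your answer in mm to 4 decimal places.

seg 1 [0°–96.9°] cycloidal, h=8: full span → s += 8 → s = 8.0000
seg 2 [96.9°–169°] simple-harmonic, h=-8: full span → s += -8 → s = 0.0000
seg 3 [169°–271.6°] uniform, h=29: full span → s += 29 → s = 29.0000
seg 4 [271.6°–310.5°] uniform, h=9: full span → s += 9 → s = 38.0000
seg 5 [310.5°–360°] cycloidal, h=6: θ=344.9° here. β=34.4, B=49.5. 6·(0.6949 − sin(2π·0.6949)/(2π)) = 5.0681 → s = 43.0681
radial distance = base radius + s = 14 + 43.0681 = 57.0681

57.0681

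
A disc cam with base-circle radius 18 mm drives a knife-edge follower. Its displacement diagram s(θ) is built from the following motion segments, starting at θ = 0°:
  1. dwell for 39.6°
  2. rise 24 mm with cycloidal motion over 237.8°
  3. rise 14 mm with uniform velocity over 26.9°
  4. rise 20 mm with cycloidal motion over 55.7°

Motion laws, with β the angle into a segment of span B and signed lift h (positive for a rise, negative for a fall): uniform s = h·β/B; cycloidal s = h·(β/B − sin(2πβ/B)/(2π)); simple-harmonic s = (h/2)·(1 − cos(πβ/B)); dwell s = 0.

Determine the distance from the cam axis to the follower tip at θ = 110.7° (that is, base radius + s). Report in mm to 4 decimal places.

seg 1 [0°–39.6°] dwell: s stays 0.0000
seg 2 [39.6°–277.4°] cycloidal, h=24: θ=110.7° here. β=71.1, B=237.8. 24·(0.2990 − sin(2π·0.2990)/(2π)) = 3.5356 → s = 3.5356
radial distance = base radius + s = 18 + 3.5356 = 21.5356

21.5356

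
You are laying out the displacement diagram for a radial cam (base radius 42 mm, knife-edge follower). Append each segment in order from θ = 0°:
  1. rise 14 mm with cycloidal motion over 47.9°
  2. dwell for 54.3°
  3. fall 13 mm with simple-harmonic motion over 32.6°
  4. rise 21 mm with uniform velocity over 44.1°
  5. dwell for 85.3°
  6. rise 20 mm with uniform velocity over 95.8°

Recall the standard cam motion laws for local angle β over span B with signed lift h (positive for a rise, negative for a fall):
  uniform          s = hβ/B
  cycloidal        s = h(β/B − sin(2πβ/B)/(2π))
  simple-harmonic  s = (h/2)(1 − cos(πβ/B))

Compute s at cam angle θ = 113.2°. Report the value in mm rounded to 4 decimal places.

seg 1 [0°–47.9°] cycloidal, h=14: full span → s += 14 → s = 14.0000
seg 2 [47.9°–102.2°] dwell: s stays 14.0000
seg 3 [102.2°–134.8°] simple-harmonic, h=-13: θ=113.2° here. β=11, B=32.6. -13/2·(1 − cos(π·0.3374)) = -3.3226 → s = 10.6774

10.6774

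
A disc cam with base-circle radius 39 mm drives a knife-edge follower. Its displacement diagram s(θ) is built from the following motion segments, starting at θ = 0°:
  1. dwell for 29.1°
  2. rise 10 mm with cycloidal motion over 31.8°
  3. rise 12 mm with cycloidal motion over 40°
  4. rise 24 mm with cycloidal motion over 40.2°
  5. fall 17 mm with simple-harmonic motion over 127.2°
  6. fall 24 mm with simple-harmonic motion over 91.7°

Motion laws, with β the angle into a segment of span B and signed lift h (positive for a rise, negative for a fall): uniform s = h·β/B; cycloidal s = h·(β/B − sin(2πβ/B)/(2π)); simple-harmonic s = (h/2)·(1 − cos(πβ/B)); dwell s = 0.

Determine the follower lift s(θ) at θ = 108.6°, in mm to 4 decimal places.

seg 1 [0°–29.1°] dwell: s stays 0.0000
seg 2 [29.1°–60.9°] cycloidal, h=10: full span → s += 10 → s = 10.0000
seg 3 [60.9°–100.9°] cycloidal, h=12: full span → s += 12 → s = 22.0000
seg 4 [100.9°–141.1°] cycloidal, h=24: θ=108.6° here. β=7.7, B=40.2. 24·(0.1915 − sin(2π·0.1915)/(2π)) = 1.0321 → s = 23.0321

23.0321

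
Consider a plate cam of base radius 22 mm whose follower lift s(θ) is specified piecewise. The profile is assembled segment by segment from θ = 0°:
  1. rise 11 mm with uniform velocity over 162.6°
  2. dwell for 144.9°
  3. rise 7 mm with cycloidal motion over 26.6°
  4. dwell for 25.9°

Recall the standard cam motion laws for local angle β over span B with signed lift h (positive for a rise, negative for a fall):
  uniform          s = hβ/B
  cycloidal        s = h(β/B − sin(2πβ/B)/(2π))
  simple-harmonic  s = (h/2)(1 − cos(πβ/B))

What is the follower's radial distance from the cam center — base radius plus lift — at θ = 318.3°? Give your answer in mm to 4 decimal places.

seg 1 [0°–162.6°] uniform, h=11: full span → s += 11 → s = 11.0000
seg 2 [162.6°–307.5°] dwell: s stays 11.0000
seg 3 [307.5°–334.1°] cycloidal, h=7: θ=318.3° here. β=10.8, B=26.6. 7·(0.4060 − sin(2π·0.4060)/(2π)) = 2.2218 → s = 13.2218
radial distance = base radius + s = 22 + 13.2218 = 35.2218

35.2218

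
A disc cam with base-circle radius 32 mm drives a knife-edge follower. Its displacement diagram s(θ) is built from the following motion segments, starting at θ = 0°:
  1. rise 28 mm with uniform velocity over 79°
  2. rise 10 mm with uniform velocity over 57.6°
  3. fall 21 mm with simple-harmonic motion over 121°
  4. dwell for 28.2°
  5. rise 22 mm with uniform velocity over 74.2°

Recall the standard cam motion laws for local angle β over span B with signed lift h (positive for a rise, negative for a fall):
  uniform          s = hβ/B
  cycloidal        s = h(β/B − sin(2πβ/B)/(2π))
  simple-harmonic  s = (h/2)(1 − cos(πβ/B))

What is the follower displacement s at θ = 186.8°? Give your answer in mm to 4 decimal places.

seg 1 [0°–79°] uniform, h=28: full span → s += 28 → s = 28.0000
seg 2 [79°–136.6°] uniform, h=10: full span → s += 10 → s = 38.0000
seg 3 [136.6°–257.6°] simple-harmonic, h=-21: θ=186.8° here. β=50.2, B=121. -21/2·(1 − cos(π·0.4149)) = -7.7254 → s = 30.2746

30.2746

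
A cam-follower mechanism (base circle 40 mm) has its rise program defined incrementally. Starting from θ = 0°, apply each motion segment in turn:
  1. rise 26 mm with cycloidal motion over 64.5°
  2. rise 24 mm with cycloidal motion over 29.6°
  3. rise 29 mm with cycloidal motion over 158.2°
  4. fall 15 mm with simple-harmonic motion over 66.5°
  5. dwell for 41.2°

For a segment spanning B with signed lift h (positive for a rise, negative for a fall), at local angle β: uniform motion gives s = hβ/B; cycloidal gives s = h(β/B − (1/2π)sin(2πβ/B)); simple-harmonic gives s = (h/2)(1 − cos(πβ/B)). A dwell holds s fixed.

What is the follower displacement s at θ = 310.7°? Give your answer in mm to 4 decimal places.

seg 1 [0°–64.5°] cycloidal, h=26: full span → s += 26 → s = 26.0000
seg 2 [64.5°–94.1°] cycloidal, h=24: full span → s += 24 → s = 50.0000
seg 3 [94.1°–252.3°] cycloidal, h=29: full span → s += 29 → s = 79.0000
seg 4 [252.3°–318.8°] simple-harmonic, h=-15: θ=310.7° here. β=58.4, B=66.5. -15/2·(1 − cos(π·0.8782)) = -14.4576 → s = 64.5424

64.5424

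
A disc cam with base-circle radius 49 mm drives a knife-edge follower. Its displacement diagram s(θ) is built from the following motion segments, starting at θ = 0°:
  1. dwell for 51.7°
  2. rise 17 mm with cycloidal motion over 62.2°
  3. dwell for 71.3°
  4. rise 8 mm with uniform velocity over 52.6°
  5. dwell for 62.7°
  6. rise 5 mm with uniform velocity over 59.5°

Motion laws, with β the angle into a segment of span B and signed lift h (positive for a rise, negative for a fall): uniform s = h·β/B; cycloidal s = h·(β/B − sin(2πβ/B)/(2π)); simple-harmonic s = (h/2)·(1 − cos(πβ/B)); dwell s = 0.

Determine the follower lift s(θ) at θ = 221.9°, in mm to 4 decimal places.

seg 1 [0°–51.7°] dwell: s stays 0.0000
seg 2 [51.7°–113.9°] cycloidal, h=17: full span → s += 17 → s = 17.0000
seg 3 [113.9°–185.2°] dwell: s stays 17.0000
seg 4 [185.2°–237.8°] uniform, h=8: θ=221.9° here. β=36.7, B=52.6. 8·36.7/52.6 = 5.5817 → s = 22.5817

22.5817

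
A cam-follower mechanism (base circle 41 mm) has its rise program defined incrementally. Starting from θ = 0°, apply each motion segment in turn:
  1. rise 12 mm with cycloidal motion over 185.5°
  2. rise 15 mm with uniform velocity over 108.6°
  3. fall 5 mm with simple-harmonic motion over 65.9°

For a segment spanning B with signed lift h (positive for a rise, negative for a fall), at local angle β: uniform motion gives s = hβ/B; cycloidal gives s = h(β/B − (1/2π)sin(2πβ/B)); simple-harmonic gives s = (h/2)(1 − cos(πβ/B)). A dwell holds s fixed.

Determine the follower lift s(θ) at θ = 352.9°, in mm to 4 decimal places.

seg 1 [0°–185.5°] cycloidal, h=12: full span → s += 12 → s = 12.0000
seg 2 [185.5°–294.1°] uniform, h=15: full span → s += 15 → s = 27.0000
seg 3 [294.1°–360°] simple-harmonic, h=-5: θ=352.9° here. β=58.8, B=65.9. -5/2·(1 − cos(π·0.8923)) = -4.8582 → s = 22.1418

22.1418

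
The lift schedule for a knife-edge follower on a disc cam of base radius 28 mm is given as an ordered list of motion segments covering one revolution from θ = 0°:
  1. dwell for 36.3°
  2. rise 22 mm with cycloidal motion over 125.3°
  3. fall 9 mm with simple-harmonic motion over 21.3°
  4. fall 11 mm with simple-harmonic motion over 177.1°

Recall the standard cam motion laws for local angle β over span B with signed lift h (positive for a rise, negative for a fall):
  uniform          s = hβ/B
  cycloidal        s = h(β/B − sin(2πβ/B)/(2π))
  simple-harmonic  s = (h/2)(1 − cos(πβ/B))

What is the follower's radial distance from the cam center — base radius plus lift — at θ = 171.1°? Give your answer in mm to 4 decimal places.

seg 1 [0°–36.3°] dwell: s stays 0.0000
seg 2 [36.3°–161.6°] cycloidal, h=22: full span → s += 22 → s = 22.0000
seg 3 [161.6°–182.9°] simple-harmonic, h=-9: θ=171.1° here. β=9.5, B=21.3. -9/2·(1 − cos(π·0.4460)) = -3.7404 → s = 18.2596
radial distance = base radius + s = 28 + 18.2596 = 46.2596

46.2596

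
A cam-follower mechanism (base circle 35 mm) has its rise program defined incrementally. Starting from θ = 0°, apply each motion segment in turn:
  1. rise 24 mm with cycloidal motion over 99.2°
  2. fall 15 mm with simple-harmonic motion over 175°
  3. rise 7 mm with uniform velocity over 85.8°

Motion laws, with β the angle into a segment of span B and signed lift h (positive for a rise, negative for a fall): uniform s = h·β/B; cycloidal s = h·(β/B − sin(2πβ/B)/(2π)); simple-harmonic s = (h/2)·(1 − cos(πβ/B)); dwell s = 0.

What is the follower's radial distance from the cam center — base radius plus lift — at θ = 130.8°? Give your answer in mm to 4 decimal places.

seg 1 [0°–99.2°] cycloidal, h=24: full span → s += 24 → s = 24.0000
seg 2 [99.2°–274.2°] simple-harmonic, h=-15: θ=130.8° here. β=31.6, B=175. -15/2·(1 − cos(π·0.1806)) = -1.1748 → s = 22.8252
radial distance = base radius + s = 35 + 22.8252 = 57.8252

57.8252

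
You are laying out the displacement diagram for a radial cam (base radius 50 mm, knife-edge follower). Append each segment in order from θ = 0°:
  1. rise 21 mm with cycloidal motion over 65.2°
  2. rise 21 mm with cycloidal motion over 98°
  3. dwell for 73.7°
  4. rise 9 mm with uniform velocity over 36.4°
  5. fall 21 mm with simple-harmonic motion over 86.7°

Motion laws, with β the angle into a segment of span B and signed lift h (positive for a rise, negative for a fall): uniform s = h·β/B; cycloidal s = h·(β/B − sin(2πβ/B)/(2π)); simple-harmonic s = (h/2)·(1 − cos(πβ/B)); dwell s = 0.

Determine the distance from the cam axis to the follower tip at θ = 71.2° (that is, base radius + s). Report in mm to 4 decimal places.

seg 1 [0°–65.2°] cycloidal, h=21: full span → s += 21 → s = 21.0000
seg 2 [65.2°–163.2°] cycloidal, h=21: θ=71.2° here. β=6, B=98. 21·(0.0612 − sin(2π·0.0612)/(2π)) = 0.0315 → s = 21.0315
radial distance = base radius + s = 50 + 21.0315 = 71.0315

71.0315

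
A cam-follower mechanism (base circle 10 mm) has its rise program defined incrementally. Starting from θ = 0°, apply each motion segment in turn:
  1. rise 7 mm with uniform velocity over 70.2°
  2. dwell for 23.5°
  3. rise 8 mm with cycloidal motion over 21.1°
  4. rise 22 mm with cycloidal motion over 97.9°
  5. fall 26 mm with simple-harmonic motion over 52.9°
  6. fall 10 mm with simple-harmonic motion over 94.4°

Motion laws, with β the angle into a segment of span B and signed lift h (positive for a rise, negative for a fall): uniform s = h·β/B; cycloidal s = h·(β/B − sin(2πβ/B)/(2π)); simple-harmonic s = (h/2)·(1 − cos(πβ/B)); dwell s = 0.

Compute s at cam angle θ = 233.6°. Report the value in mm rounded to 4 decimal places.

seg 1 [0°–70.2°] uniform, h=7: full span → s += 7 → s = 7.0000
seg 2 [70.2°–93.7°] dwell: s stays 7.0000
seg 3 [93.7°–114.8°] cycloidal, h=8: full span → s += 8 → s = 15.0000
seg 4 [114.8°–212.7°] cycloidal, h=22: full span → s += 22 → s = 37.0000
seg 5 [212.7°–265.6°] simple-harmonic, h=-26: θ=233.6° here. β=20.9, B=52.9. -26/2·(1 − cos(π·0.3951)) = -8.7924 → s = 28.2076

28.2076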